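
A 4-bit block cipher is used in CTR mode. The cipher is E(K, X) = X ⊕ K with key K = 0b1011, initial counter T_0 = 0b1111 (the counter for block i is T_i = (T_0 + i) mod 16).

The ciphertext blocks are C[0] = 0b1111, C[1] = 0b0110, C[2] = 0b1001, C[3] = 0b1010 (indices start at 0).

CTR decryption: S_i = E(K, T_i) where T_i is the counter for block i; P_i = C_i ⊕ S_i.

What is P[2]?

P[2] = 0b0011

P[2]: T = 0b0001, S = E(K, T) = 0b1010; 0b1001 ⊕ 0b1010 = 0b0011.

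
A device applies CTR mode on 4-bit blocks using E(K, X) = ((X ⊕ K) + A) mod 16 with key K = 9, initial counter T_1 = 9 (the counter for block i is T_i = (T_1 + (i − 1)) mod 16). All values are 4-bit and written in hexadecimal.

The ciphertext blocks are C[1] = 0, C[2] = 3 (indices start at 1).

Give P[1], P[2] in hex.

CTR decryption: S_i = E(K, T_i) where T_i is the counter for block i; P_i = C_i ⊕ S_i.
P[1]: T = 9, S = E(K, T) = A; 0 ⊕ A = A.
P[2]: T = A, S = E(K, T) = D; 3 ⊕ D = E.

P[1] = A, P[2] = E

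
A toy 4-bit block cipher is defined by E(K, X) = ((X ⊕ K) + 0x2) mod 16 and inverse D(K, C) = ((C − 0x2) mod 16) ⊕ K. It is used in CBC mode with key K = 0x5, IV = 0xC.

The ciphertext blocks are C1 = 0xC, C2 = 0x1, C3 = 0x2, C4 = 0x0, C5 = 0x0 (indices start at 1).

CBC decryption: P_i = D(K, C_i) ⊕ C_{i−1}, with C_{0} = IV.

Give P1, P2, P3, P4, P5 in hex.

P1 = 0x3, P2 = 0x6, P3 = 0x4, P4 = 0x9, P5 = 0xB

P1: D(K, 0xC) = 0xF; 0xF ⊕ 0xC = 0x3.
P2: D(K, 0x1) = 0xA; 0xA ⊕ 0xC = 0x6.
P3: D(K, 0x2) = 0x5; 0x5 ⊕ 0x1 = 0x4.
P4: D(K, 0x0) = 0xB; 0xB ⊕ 0x2 = 0x9.
P5: D(K, 0x0) = 0xB; 0xB ⊕ 0x0 = 0xB.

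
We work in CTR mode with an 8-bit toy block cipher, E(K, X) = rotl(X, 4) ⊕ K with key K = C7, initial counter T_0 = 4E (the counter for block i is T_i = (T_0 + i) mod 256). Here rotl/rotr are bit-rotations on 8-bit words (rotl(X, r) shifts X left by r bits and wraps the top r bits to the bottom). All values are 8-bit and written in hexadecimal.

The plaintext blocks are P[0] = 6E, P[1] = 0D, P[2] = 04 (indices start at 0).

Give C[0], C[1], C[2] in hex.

CTR encryption: S_i = E(K, T_i) where T_i is the counter for block i; C_i = P_i ⊕ S_i.
C[0]: T = 4E, S = E(K, T) = 23; 6E ⊕ 23 = 4D.
C[1]: T = 4F, S = E(K, T) = 33; 0D ⊕ 33 = 3E.
C[2]: T = 50, S = E(K, T) = C2; 04 ⊕ C2 = C6.

C[0] = 4D, C[1] = 3E, C[2] = C6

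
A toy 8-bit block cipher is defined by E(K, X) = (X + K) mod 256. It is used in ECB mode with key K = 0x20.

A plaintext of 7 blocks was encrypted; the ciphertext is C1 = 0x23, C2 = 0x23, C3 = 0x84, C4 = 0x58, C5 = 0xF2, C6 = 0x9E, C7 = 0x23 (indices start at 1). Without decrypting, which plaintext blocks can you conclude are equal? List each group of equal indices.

ECB encrypts each block independently with the same key, so equal ciphertext blocks imply equal plaintext blocks.
C1 = C2 = C7 = 0x23, so P1 = P2 = P7.

P1 = P2 = P7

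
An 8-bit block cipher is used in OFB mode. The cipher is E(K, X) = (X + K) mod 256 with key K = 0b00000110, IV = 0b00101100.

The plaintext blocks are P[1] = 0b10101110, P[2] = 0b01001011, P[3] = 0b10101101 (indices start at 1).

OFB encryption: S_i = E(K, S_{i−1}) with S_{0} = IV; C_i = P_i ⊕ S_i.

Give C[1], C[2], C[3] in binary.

C[1]: S = E(K, 0b00101100) = 0b00110010; 0b10101110 ⊕ 0b00110010 = 0b10011100.
C[2]: S = E(K, 0b00110010) = 0b00111000; 0b01001011 ⊕ 0b00111000 = 0b01110011.
C[3]: S = E(K, 0b00111000) = 0b00111110; 0b10101101 ⊕ 0b00111110 = 0b10010011.

C[1] = 0b10011100, C[2] = 0b01110011, C[3] = 0b10010011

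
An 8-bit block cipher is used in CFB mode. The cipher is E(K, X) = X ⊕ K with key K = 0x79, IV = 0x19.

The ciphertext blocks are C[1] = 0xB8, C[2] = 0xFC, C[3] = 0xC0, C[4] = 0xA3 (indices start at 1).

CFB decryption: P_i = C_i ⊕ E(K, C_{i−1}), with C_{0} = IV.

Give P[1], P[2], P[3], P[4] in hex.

P[1] = 0xD8, P[2] = 0x3D, P[3] = 0x45, P[4] = 0x1A

P[1]: E(K, 0x19) = 0x60; 0xB8 ⊕ 0x60 = 0xD8.
P[2]: E(K, 0xB8) = 0xC1; 0xFC ⊕ 0xC1 = 0x3D.
P[3]: E(K, 0xFC) = 0x85; 0xC0 ⊕ 0x85 = 0x45.
P[4]: E(K, 0xC0) = 0xB9; 0xA3 ⊕ 0xB9 = 0x1A.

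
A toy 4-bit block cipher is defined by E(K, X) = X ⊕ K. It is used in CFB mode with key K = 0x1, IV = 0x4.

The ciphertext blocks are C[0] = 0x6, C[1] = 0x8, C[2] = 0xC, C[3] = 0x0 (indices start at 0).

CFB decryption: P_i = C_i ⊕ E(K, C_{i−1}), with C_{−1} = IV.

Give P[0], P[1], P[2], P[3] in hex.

P[0]: E(K, 0x4) = 0x5; 0x6 ⊕ 0x5 = 0x3.
P[1]: E(K, 0x6) = 0x7; 0x8 ⊕ 0x7 = 0xF.
P[2]: E(K, 0x8) = 0x9; 0xC ⊕ 0x9 = 0x5.
P[3]: E(K, 0xC) = 0xD; 0x0 ⊕ 0xD = 0xD.

P[0] = 0x3, P[1] = 0xF, P[2] = 0x5, P[3] = 0xD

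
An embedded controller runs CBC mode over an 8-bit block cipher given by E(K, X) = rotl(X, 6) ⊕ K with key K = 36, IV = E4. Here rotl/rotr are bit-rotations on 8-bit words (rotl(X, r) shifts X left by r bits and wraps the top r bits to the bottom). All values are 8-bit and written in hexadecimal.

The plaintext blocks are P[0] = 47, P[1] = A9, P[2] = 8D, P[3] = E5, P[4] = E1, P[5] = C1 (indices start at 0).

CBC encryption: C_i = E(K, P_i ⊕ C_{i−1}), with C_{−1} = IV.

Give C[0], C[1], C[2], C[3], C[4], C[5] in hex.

C[0]: P[0] ⊕ E4 = A3; E(K, A3) = DE.
C[1]: P[1] ⊕ DE = 77; E(K, 77) = EB.
C[2]: P[2] ⊕ EB = 66; E(K, 66) = AF.
C[3]: P[3] ⊕ AF = 4A; E(K, 4A) = A4.
C[4]: P[4] ⊕ A4 = 45; E(K, 45) = 67.
C[5]: P[5] ⊕ 67 = A6; E(K, A6) = 9F.

C[0] = DE, C[1] = EB, C[2] = AF, C[3] = A4, C[4] = 67, C[5] = 9F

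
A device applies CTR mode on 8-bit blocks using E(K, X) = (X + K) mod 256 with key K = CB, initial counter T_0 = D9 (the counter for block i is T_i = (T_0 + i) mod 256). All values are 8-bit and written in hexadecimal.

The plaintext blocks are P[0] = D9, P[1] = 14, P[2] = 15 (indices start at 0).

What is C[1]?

CTR encryption: S_i = E(K, T_i) where T_i is the counter for block i; C_i = P_i ⊕ S_i.
C[0]: T = D9, S = E(K, T) = A4; D9 ⊕ A4 = 7D.
C[1]: T = DA, S = E(K, T) = A5; 14 ⊕ A5 = B1.

C[1] = B1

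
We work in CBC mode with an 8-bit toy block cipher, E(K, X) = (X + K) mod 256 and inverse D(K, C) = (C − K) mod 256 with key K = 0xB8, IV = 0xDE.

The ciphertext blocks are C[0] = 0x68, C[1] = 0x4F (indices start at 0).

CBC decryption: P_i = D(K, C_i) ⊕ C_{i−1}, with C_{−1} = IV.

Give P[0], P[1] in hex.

P[0] = 0x6E, P[1] = 0xFF

P[0]: D(K, 0x68) = 0xB0; 0xB0 ⊕ 0xDE = 0x6E.
P[1]: D(K, 0x4F) = 0x97; 0x97 ⊕ 0x68 = 0xFF.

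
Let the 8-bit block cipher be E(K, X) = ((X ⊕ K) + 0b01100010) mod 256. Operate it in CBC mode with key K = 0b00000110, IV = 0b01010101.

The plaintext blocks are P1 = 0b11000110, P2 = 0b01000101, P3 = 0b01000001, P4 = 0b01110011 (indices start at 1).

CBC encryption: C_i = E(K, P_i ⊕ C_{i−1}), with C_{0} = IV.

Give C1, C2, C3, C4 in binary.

C1: P1 ⊕ 0b01010101 = 0b10010011; E(K, 0b10010011) = 0b11110111.
C2: P2 ⊕ 0b11110111 = 0b10110010; E(K, 0b10110010) = 0b00010110.
C3: P3 ⊕ 0b00010110 = 0b01010111; E(K, 0b01010111) = 0b10110011.
C4: P4 ⊕ 0b10110011 = 0b11000000; E(K, 0b11000000) = 0b00101000.

C1 = 0b11110111, C2 = 0b00010110, C3 = 0b10110011, C4 = 0b00101000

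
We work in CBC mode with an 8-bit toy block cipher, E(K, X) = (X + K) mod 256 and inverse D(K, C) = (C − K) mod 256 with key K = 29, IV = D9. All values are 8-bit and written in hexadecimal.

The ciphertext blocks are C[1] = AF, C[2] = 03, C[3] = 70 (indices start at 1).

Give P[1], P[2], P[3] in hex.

P[1] = 5F, P[2] = 75, P[3] = 44

CBC decryption: P_i = D(K, C_i) ⊕ C_{i−1}, with C_{0} = IV.
P[1]: D(K, AF) = 86; 86 ⊕ D9 = 5F.
P[2]: D(K, 03) = DA; DA ⊕ AF = 75.
P[3]: D(K, 70) = 47; 47 ⊕ 03 = 44.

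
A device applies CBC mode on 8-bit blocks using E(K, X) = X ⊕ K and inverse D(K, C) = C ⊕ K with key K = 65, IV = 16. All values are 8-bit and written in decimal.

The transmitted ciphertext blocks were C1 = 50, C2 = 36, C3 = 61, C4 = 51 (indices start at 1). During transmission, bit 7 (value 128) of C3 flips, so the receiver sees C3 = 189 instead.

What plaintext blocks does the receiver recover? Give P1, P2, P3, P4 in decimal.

CBC decryption: P_i = D(K, C_i) ⊕ C_{i−1}, with C_{0} = IV.
Only C3 changed, to 189. In CBC, a change in C_i garbles P_i and flips the same bit in P_{i+1}. Decrypting the received ciphertext:
P1: D(K, 50) = 115; 115 ⊕ 16 = 99.
P2: D(K, 36) = 101; 101 ⊕ 50 = 87.
P3: D(K, 189) = 252; 252 ⊕ 36 = 216.
P4: D(K, 51) = 114; 114 ⊕ 189 = 207.
Blocks that differ from the original plaintext: P3, P4.

P1 = 99, P2 = 87, P3 = 216, P4 = 207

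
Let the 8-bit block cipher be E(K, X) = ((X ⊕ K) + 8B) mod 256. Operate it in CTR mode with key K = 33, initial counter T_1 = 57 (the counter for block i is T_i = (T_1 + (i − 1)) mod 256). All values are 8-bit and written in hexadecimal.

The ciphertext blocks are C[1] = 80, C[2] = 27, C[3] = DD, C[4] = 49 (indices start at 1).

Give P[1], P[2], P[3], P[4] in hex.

CTR decryption: S_i = E(K, T_i) where T_i is the counter for block i; P_i = C_i ⊕ S_i.
P[1]: T = 57, S = E(K, T) = EF; 80 ⊕ EF = 6F.
P[2]: T = 58, S = E(K, T) = F6; 27 ⊕ F6 = D1.
P[3]: T = 59, S = E(K, T) = F5; DD ⊕ F5 = 28.
P[4]: T = 5A, S = E(K, T) = F4; 49 ⊕ F4 = BD.

P[1] = 6F, P[2] = D1, P[3] = 28, P[4] = BD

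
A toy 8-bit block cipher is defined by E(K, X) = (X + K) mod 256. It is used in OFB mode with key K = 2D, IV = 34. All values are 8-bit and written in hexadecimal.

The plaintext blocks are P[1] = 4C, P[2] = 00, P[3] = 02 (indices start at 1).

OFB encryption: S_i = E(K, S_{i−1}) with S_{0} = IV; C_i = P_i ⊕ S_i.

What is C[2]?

C[1]: S = E(K, 34) = 61; 4C ⊕ 61 = 2D.
C[2]: S = E(K, 61) = 8E; 00 ⊕ 8E = 8E.

C[2] = 8E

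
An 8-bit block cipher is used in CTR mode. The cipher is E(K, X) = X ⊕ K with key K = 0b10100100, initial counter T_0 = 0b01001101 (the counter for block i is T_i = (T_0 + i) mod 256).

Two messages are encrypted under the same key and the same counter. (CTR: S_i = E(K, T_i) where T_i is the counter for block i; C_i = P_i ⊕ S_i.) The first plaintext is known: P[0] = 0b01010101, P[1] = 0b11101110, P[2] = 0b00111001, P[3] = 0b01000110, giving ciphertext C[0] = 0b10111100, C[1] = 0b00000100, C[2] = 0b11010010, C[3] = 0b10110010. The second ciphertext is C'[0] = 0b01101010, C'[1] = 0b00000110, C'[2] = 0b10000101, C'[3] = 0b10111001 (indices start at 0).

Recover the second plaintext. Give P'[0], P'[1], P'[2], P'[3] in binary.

P'[0] = 0b10000011, P'[1] = 0b11101100, P'[2] = 0b01101110, P'[3] = 0b01001101

In CTR with a reused counter, both messages share the same keystream S_i, so C_i ⊕ C'_i = P_i ⊕ P'_i and thus P'_i = P_i ⊕ C_i ⊕ C'_i.
P'[0]: 0b01010101 ⊕ 0b10111100 ⊕ 0b01101010 = 0b10000011.
P'[1]: 0b11101110 ⊕ 0b00000100 ⊕ 0b00000110 = 0b11101100.
P'[2]: 0b00111001 ⊕ 0b11010010 ⊕ 0b10000101 = 0b01101110.
P'[3]: 0b01000110 ⊕ 0b10110010 ⊕ 0b10111001 = 0b01001101.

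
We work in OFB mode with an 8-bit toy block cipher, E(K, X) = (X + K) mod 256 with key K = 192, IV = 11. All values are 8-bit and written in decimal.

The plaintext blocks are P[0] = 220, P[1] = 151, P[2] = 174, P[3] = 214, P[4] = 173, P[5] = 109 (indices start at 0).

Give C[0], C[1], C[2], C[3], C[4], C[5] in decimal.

OFB encryption: S_i = E(K, S_{i−1}) with S_{−1} = IV; C_i = P_i ⊕ S_i.
C[0]: S = E(K, 11) = 203; 220 ⊕ 203 = 23.
C[1]: S = E(K, 203) = 139; 151 ⊕ 139 = 28.
C[2]: S = E(K, 139) = 75; 174 ⊕ 75 = 229.
C[3]: S = E(K, 75) = 11; 214 ⊕ 11 = 221.
C[4]: S = E(K, 11) = 203; 173 ⊕ 203 = 102.
C[5]: S = E(K, 203) = 139; 109 ⊕ 139 = 230.

C[0] = 23, C[1] = 28, C[2] = 229, C[3] = 221, C[4] = 102, C[5] = 230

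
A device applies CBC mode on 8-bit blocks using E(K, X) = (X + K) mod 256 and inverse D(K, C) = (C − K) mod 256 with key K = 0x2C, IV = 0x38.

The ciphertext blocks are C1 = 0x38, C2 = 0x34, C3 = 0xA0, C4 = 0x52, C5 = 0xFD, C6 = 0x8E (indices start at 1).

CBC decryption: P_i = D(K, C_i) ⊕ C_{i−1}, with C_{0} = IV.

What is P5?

P5 = 0x83

P5: D(K, 0xFD) = 0xD1; 0xD1 ⊕ 0x52 = 0x83.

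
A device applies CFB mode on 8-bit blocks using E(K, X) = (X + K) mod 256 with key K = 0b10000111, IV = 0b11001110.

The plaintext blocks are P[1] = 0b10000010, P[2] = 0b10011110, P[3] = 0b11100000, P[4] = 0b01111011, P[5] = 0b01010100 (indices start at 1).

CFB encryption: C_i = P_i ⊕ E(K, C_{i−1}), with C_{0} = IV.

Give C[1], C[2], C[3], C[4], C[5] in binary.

C[1]: E(K, 0b11001110) = 0b01010101; 0b10000010 ⊕ 0b01010101 = 0b11010111.
C[2]: E(K, 0b11010111) = 0b01011110; 0b10011110 ⊕ 0b01011110 = 0b11000000.
C[3]: E(K, 0b11000000) = 0b01000111; 0b11100000 ⊕ 0b01000111 = 0b10100111.
C[4]: E(K, 0b10100111) = 0b00101110; 0b01111011 ⊕ 0b00101110 = 0b01010101.
C[5]: E(K, 0b01010101) = 0b11011100; 0b01010100 ⊕ 0b11011100 = 0b10001000.

C[1] = 0b11010111, C[2] = 0b11000000, C[3] = 0b10100111, C[4] = 0b01010101, C[5] = 0b10001000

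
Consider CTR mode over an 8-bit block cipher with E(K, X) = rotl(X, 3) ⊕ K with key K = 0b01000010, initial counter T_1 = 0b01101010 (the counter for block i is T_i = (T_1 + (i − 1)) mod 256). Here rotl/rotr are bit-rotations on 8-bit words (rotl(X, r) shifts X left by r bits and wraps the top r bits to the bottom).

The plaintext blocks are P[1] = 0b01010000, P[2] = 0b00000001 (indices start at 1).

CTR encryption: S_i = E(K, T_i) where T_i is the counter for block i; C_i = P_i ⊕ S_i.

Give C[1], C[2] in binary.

C[1] = 0b01000001, C[2] = 0b00011000

C[1]: T = 0b01101010, S = E(K, T) = 0b00010001; 0b01010000 ⊕ 0b00010001 = 0b01000001.
C[2]: T = 0b01101011, S = E(K, T) = 0b00011001; 0b00000001 ⊕ 0b00011001 = 0b00011000.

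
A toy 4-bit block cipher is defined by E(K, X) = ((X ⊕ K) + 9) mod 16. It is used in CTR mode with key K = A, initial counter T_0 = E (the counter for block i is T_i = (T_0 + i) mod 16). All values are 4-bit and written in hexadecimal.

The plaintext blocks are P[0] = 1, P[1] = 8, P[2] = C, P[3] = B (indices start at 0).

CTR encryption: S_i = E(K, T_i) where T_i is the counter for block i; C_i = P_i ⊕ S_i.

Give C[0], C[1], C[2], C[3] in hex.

C[0] = C, C[1] = 6, C[2] = F, C[3] = F

C[0]: T = E, S = E(K, T) = D; 1 ⊕ D = C.
C[1]: T = F, S = E(K, T) = E; 8 ⊕ E = 6.
C[2]: T = 0, S = E(K, T) = 3; C ⊕ 3 = F.
C[3]: T = 1, S = E(K, T) = 4; B ⊕ 4 = F.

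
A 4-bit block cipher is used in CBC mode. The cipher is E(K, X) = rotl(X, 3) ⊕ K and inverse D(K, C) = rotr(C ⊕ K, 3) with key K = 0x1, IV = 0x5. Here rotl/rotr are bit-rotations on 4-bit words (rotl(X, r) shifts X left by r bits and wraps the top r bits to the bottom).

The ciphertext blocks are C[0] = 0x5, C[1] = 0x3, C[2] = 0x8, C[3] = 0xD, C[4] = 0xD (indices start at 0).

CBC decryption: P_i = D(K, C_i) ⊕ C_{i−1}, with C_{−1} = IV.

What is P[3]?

P[3]: D(K, 0xD) = 0x9; 0x9 ⊕ 0x8 = 0x1.

P[3] = 0x1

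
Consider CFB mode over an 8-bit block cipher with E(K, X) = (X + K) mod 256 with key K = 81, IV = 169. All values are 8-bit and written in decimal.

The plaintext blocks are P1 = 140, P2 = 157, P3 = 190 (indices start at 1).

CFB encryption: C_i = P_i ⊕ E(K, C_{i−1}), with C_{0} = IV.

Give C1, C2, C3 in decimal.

C1 = 118, C2 = 90, C3 = 21

C1: E(K, 169) = 250; 140 ⊕ 250 = 118.
C2: E(K, 118) = 199; 157 ⊕ 199 = 90.
C3: E(K, 90) = 171; 190 ⊕ 171 = 21.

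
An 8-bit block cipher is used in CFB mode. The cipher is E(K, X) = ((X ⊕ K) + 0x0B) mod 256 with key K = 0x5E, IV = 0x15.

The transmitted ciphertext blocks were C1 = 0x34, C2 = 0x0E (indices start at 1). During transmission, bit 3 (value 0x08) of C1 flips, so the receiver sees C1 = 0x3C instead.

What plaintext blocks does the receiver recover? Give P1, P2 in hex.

CFB decryption: P_i = C_i ⊕ E(K, C_{i−1}), with C_{0} = IV.
Only C1 changed, to 0x3C. In CFB, a change in C_i flips the same bit in P_i and garbles P_{i+1}. Decrypting the received ciphertext:
P1: E(K, 0x15) = 0x56; 0x3C ⊕ 0x56 = 0x6A.
P2: E(K, 0x3C) = 0x6D; 0x0E ⊕ 0x6D = 0x63.
Blocks that differ from the original plaintext: P1, P2.

P1 = 0x6A, P2 = 0x63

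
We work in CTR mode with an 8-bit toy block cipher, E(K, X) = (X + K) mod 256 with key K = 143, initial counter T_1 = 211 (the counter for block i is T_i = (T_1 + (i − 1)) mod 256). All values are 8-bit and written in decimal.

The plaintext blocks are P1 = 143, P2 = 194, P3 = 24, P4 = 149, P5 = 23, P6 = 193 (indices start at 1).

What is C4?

C4 = 240

CTR encryption: S_i = E(K, T_i) where T_i is the counter for block i; C_i = P_i ⊕ S_i.
C1: T = 211, S = E(K, T) = 98; 143 ⊕ 98 = 237.
C2: T = 212, S = E(K, T) = 99; 194 ⊕ 99 = 161.
C3: T = 213, S = E(K, T) = 100; 24 ⊕ 100 = 124.
C4: T = 214, S = E(K, T) = 101; 149 ⊕ 101 = 240.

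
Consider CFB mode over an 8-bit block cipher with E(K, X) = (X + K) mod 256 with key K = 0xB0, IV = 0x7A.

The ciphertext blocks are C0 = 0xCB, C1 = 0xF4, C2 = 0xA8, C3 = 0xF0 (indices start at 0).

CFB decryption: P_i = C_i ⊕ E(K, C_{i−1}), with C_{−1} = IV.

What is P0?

P0: E(K, 0x7A) = 0x2A; 0xCB ⊕ 0x2A = 0xE1.

P0 = 0xE1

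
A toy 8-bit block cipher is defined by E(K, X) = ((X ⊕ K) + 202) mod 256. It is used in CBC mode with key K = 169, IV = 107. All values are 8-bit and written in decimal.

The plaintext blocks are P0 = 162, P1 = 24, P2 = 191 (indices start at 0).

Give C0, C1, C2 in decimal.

C0 = 42, C1 = 101, C2 = 61

CBC encryption: C_i = E(K, P_i ⊕ C_{i−1}), with C_{−1} = IV.
C0: P0 ⊕ 107 = 201; E(K, 201) = 42.
C1: P1 ⊕ 42 = 50; E(K, 50) = 101.
C2: P2 ⊕ 101 = 218; E(K, 218) = 61.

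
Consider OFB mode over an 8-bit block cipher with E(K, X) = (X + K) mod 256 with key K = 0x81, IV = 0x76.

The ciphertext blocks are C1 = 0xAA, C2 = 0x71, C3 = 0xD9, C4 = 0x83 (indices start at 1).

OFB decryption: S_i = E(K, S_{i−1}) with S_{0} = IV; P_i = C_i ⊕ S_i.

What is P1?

P1: S = E(K, 0x76) = 0xF7; 0xAA ⊕ 0xF7 = 0x5D.

P1 = 0x5D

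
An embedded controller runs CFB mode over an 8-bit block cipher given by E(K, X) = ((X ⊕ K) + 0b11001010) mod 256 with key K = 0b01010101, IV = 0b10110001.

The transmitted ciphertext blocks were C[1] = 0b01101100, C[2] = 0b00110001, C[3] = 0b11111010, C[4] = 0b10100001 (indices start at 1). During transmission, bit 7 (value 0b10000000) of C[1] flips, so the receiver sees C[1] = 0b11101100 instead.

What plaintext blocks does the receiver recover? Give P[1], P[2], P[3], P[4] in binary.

P[1] = 0b01000010, P[2] = 0b10110010, P[3] = 0b11010100, P[4] = 0b11011000

CFB decryption: P_i = C_i ⊕ E(K, C_{i−1}), with C_{0} = IV.
Only C[1] changed, to 0b11101100. In CFB, a change in C_i flips the same bit in P_i and garbles P_{i+1}. Decrypting the received ciphertext:
P[1]: E(K, 0b10110001) = 0b10101110; 0b11101100 ⊕ 0b10101110 = 0b01000010.
P[2]: E(K, 0b11101100) = 0b10000011; 0b00110001 ⊕ 0b10000011 = 0b10110010.
P[3]: E(K, 0b00110001) = 0b00101110; 0b11111010 ⊕ 0b00101110 = 0b11010100.
P[4]: E(K, 0b11111010) = 0b01111001; 0b10100001 ⊕ 0b01111001 = 0b11011000.
Blocks that differ from the original plaintext: P[1], P[2].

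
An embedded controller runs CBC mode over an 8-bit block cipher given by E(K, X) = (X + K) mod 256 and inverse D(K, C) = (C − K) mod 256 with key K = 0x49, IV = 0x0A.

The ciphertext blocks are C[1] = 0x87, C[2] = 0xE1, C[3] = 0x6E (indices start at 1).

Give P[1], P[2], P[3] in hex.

P[1] = 0x34, P[2] = 0x1F, P[3] = 0xC4

CBC decryption: P_i = D(K, C_i) ⊕ C_{i−1}, with C_{0} = IV.
P[1]: D(K, 0x87) = 0x3E; 0x3E ⊕ 0x0A = 0x34.
P[2]: D(K, 0xE1) = 0x98; 0x98 ⊕ 0x87 = 0x1F.
P[3]: D(K, 0x6E) = 0x25; 0x25 ⊕ 0xE1 = 0xC4.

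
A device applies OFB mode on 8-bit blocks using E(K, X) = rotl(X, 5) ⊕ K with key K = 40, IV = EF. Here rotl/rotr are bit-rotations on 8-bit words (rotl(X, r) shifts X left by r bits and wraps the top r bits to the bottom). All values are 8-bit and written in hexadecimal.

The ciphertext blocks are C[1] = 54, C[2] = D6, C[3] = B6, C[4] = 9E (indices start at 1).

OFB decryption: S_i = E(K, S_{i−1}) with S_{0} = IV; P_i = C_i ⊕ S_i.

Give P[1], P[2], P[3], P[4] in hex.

P[1] = E9, P[2] = 21, P[3] = 08, P[4] = 09

P[1]: S = E(K, EF) = BD; 54 ⊕ BD = E9.
P[2]: S = E(K, BD) = F7; D6 ⊕ F7 = 21.
P[3]: S = E(K, F7) = BE; B6 ⊕ BE = 08.
P[4]: S = E(K, BE) = 97; 9E ⊕ 97 = 09.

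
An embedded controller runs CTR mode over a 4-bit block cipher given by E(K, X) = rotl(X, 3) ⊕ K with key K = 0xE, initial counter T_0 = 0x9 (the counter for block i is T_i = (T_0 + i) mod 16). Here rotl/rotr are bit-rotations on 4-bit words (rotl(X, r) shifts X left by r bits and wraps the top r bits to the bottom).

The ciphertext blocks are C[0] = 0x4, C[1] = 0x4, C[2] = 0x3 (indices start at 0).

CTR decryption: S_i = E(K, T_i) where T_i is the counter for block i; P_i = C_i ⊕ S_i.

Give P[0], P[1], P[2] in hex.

P[0] = 0x6, P[1] = 0xF, P[2] = 0x0

P[0]: T = 0x9, S = E(K, T) = 0x2; 0x4 ⊕ 0x2 = 0x6.
P[1]: T = 0xA, S = E(K, T) = 0xB; 0x4 ⊕ 0xB = 0xF.
P[2]: T = 0xB, S = E(K, T) = 0x3; 0x3 ⊕ 0x3 = 0x0.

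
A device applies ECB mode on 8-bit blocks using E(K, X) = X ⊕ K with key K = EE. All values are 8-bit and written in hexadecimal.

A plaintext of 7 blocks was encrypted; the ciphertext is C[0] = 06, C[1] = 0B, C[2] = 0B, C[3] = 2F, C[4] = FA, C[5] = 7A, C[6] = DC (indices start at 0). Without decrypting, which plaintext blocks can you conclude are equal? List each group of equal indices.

P[1] = P[2]

ECB encrypts each block independently with the same key, so equal ciphertext blocks imply equal plaintext blocks.
C[1] = C[2] = 0B, so P[1] = P[2].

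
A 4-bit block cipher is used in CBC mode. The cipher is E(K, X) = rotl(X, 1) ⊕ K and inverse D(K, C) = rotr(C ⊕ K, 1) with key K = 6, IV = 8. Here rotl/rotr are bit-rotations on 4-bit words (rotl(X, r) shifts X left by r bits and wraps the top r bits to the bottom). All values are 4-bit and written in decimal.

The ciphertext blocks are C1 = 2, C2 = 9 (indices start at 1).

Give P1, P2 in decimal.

P1 = 10, P2 = 13

CBC decryption: P_i = D(K, C_i) ⊕ C_{i−1}, with C_{0} = IV.
P1: D(K, 2) = 2; 2 ⊕ 8 = 10.
P2: D(K, 9) = 15; 15 ⊕ 2 = 13.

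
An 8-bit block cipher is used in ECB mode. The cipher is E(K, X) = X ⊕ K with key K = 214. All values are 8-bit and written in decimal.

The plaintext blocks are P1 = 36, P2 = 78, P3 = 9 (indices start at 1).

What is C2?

C2 = 152

ECB encryption: C_i = E(K, P_i).
C2: E(K, 78) = 152.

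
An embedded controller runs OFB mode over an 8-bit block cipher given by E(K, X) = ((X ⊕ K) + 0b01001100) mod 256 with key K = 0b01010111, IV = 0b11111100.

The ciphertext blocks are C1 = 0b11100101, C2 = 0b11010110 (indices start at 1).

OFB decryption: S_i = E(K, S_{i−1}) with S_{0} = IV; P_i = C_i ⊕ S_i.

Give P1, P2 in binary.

P1 = 0b00010010, P2 = 0b00111010

P1: S = E(K, 0b11111100) = 0b11110111; 0b11100101 ⊕ 0b11110111 = 0b00010010.
P2: S = E(K, 0b11110111) = 0b11101100; 0b11010110 ⊕ 0b11101100 = 0b00111010.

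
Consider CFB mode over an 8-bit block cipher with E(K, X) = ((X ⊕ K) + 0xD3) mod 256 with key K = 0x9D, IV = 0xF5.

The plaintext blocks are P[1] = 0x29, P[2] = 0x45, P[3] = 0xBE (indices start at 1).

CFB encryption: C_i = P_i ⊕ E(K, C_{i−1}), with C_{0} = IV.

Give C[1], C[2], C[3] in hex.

C[1]: E(K, 0xF5) = 0x3B; 0x29 ⊕ 0x3B = 0x12.
C[2]: E(K, 0x12) = 0x62; 0x45 ⊕ 0x62 = 0x27.
C[3]: E(K, 0x27) = 0x8D; 0xBE ⊕ 0x8D = 0x33.

C[1] = 0x12, C[2] = 0x27, C[3] = 0x33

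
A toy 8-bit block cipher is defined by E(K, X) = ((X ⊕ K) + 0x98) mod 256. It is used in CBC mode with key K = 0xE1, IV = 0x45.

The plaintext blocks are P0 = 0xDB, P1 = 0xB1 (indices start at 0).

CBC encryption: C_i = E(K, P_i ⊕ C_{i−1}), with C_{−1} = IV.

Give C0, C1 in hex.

C0 = 0x17, C1 = 0xDF

C0: P0 ⊕ 0x45 = 0x9E; E(K, 0x9E) = 0x17.
C1: P1 ⊕ 0x17 = 0xA6; E(K, 0xA6) = 0xDF.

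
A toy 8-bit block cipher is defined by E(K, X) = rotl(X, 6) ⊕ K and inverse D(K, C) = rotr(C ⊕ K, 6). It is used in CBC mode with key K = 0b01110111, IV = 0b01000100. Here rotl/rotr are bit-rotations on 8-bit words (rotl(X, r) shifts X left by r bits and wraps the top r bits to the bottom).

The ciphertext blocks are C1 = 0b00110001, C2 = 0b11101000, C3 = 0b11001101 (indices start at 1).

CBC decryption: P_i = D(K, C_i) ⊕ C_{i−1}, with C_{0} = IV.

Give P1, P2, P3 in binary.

P1 = 0b01011101, P2 = 0b01001111, P3 = 0b00000010

P1: D(K, 0b00110001) = 0b00011001; 0b00011001 ⊕ 0b01000100 = 0b01011101.
P2: D(K, 0b11101000) = 0b01111110; 0b01111110 ⊕ 0b00110001 = 0b01001111.
P3: D(K, 0b11001101) = 0b11101010; 0b11101010 ⊕ 0b11101000 = 0b00000010.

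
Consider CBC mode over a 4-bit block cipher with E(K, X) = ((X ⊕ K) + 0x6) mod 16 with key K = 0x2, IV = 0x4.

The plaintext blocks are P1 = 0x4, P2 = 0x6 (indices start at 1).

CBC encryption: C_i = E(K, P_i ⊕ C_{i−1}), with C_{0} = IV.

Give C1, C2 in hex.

C1: P1 ⊕ 0x4 = 0x0; E(K, 0x0) = 0x8.
C2: P2 ⊕ 0x8 = 0xE; E(K, 0xE) = 0x2.

C1 = 0x8, C2 = 0x2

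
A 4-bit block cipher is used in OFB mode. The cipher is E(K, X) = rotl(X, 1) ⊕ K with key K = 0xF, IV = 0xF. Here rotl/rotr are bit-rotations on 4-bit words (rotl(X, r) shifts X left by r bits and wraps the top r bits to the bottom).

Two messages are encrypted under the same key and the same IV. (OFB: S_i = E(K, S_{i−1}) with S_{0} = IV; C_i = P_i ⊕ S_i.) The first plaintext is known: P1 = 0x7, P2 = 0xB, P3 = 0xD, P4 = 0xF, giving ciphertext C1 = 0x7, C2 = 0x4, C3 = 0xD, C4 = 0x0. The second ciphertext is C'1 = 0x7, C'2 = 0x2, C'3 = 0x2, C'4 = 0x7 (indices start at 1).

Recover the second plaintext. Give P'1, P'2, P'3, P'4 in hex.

P'1 = 0x7, P'2 = 0xD, P'3 = 0x2, P'4 = 0x8

In OFB with a reused IV, both messages share the same keystream S_i, so C_i ⊕ C'_i = P_i ⊕ P'_i and thus P'_i = P_i ⊕ C_i ⊕ C'_i.
P'1: 0x7 ⊕ 0x7 ⊕ 0x7 = 0x7.
P'2: 0xB ⊕ 0x4 ⊕ 0x2 = 0xD.
P'3: 0xD ⊕ 0xD ⊕ 0x2 = 0x2.
P'4: 0xF ⊕ 0x0 ⊕ 0x7 = 0x8.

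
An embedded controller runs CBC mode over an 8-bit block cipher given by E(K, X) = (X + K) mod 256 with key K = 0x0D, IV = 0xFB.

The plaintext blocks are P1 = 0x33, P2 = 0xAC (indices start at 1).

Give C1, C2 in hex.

CBC encryption: C_i = E(K, P_i ⊕ C_{i−1}), with C_{0} = IV.
C1: P1 ⊕ 0xFB = 0xC8; E(K, 0xC8) = 0xD5.
C2: P2 ⊕ 0xD5 = 0x79; E(K, 0x79) = 0x86.

C1 = 0xD5, C2 = 0x86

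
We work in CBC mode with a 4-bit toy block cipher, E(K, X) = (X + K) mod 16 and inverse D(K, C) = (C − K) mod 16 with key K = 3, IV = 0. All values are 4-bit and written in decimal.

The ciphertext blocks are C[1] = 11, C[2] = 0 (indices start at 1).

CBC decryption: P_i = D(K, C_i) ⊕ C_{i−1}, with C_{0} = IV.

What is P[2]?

P[2] = 6

P[2]: D(K, 0) = 13; 13 ⊕ 11 = 6.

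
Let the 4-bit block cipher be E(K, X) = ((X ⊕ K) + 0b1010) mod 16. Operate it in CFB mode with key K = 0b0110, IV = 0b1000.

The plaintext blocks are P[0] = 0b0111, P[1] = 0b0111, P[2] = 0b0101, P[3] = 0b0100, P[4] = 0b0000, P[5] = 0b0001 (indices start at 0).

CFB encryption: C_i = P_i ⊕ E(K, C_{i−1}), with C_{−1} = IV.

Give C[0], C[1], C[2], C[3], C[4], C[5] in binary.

C[0] = 0b1111, C[1] = 0b0100, C[2] = 0b1001, C[3] = 0b1101, C[4] = 0b0101, C[5] = 0b1100

C[0]: E(K, 0b1000) = 0b1000; 0b0111 ⊕ 0b1000 = 0b1111.
C[1]: E(K, 0b1111) = 0b0011; 0b0111 ⊕ 0b0011 = 0b0100.
C[2]: E(K, 0b0100) = 0b1100; 0b0101 ⊕ 0b1100 = 0b1001.
C[3]: E(K, 0b1001) = 0b1001; 0b0100 ⊕ 0b1001 = 0b1101.
C[4]: E(K, 0b1101) = 0b0101; 0b0000 ⊕ 0b0101 = 0b0101.
C[5]: E(K, 0b0101) = 0b1101; 0b0001 ⊕ 0b1101 = 0b1100.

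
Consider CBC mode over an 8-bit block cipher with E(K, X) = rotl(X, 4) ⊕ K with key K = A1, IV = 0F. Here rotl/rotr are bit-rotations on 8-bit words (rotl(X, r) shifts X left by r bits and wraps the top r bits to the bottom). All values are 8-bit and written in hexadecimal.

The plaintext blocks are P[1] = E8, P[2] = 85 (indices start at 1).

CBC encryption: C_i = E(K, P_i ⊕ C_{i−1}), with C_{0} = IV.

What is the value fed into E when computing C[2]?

C[1]: P[1] ⊕ 0F = E7; E(K, E7) = DF.
C[2]: P[2] ⊕ DF = 5A; E(K, 5A) = 04.
So the input to E for block [2] is 5A.

5A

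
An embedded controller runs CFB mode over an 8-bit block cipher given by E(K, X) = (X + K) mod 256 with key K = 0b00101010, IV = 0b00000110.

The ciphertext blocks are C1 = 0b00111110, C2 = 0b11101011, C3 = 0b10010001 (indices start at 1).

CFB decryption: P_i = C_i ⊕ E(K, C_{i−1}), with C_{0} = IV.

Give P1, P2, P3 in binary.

P1 = 0b00001110, P2 = 0b10000011, P3 = 0b10000100

P1: E(K, 0b00000110) = 0b00110000; 0b00111110 ⊕ 0b00110000 = 0b00001110.
P2: E(K, 0b00111110) = 0b01101000; 0b11101011 ⊕ 0b01101000 = 0b10000011.
P3: E(K, 0b11101011) = 0b00010101; 0b10010001 ⊕ 0b00010101 = 0b10000100.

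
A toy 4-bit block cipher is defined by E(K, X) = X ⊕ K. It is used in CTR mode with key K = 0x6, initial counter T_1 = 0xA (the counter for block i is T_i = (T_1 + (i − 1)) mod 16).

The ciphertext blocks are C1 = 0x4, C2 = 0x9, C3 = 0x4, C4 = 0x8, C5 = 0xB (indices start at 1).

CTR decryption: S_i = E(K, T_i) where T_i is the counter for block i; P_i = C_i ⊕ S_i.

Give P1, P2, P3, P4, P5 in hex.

P1: T = 0xA, S = E(K, T) = 0xC; 0x4 ⊕ 0xC = 0x8.
P2: T = 0xB, S = E(K, T) = 0xD; 0x9 ⊕ 0xD = 0x4.
P3: T = 0xC, S = E(K, T) = 0xA; 0x4 ⊕ 0xA = 0xE.
P4: T = 0xD, S = E(K, T) = 0xB; 0x8 ⊕ 0xB = 0x3.
P5: T = 0xE, S = E(K, T) = 0x8; 0xB ⊕ 0x8 = 0x3.

P1 = 0x8, P2 = 0x4, P3 = 0xE, P4 = 0x3, P5 = 0x3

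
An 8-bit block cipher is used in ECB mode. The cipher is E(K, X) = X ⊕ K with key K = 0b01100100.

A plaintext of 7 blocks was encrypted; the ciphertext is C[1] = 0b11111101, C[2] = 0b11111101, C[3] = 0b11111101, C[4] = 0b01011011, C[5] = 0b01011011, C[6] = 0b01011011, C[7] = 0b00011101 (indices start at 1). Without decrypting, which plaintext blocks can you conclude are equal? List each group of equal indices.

P[1] = P[2] = P[3]; P[4] = P[5] = P[6]

ECB encrypts each block independently with the same key, so equal ciphertext blocks imply equal plaintext blocks.
C[1] = C[2] = C[3] = 0b11111101, so P[1] = P[2] = P[3].
C[4] = C[5] = C[6] = 0b01011011, so P[4] = P[5] = P[6].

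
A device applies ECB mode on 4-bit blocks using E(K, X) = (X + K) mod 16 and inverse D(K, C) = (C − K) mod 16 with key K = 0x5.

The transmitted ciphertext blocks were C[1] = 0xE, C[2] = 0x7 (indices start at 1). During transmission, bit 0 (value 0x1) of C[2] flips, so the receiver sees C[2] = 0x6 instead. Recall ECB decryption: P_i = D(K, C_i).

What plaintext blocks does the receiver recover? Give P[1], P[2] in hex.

P[1] = 0x9, P[2] = 0x1

Only C[2] changed, to 0x6. In ECB, a change in C_i affects only P_i. Decrypting the received ciphertext:
P[1]: D(K, 0xE) = 0x9.
P[2]: D(K, 0x6) = 0x1.
Blocks that differ from the original plaintext: P[2].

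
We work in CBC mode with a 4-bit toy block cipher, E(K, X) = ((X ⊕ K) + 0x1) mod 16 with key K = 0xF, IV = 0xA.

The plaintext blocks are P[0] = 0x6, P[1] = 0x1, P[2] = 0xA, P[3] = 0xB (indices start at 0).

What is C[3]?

CBC encryption: C_i = E(K, P_i ⊕ C_{i−1}), with C_{−1} = IV.
C[0]: P[0] ⊕ 0xA = 0xC; E(K, 0xC) = 0x4.
C[1]: P[1] ⊕ 0x4 = 0x5; E(K, 0x5) = 0xB.
C[2]: P[2] ⊕ 0xB = 0x1; E(K, 0x1) = 0xF.
C[3]: P[3] ⊕ 0xF = 0x4; E(K, 0x4) = 0xC.

C[3] = 0xC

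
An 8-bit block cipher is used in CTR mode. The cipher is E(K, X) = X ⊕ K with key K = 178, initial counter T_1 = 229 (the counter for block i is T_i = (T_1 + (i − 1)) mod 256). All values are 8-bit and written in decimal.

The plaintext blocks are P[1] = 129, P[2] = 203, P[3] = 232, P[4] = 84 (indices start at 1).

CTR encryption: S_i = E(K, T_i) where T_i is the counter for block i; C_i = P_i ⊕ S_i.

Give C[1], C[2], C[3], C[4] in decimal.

C[1]: T = 229, S = E(K, T) = 87; 129 ⊕ 87 = 214.
C[2]: T = 230, S = E(K, T) = 84; 203 ⊕ 84 = 159.
C[3]: T = 231, S = E(K, T) = 85; 232 ⊕ 85 = 189.
C[4]: T = 232, S = E(K, T) = 90; 84 ⊕ 90 = 14.

C[1] = 214, C[2] = 159, C[3] = 189, C[4] = 14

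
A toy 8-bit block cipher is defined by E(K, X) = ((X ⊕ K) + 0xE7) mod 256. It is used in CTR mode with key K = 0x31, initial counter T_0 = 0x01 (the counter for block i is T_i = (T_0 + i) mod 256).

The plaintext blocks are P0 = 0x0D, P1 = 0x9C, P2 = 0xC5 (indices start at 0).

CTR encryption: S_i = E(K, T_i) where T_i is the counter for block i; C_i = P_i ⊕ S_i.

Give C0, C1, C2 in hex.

C0 = 0x1A, C1 = 0x86, C2 = 0xDC

C0: T = 0x01, S = E(K, T) = 0x17; 0x0D ⊕ 0x17 = 0x1A.
C1: T = 0x02, S = E(K, T) = 0x1A; 0x9C ⊕ 0x1A = 0x86.
C2: T = 0x03, S = E(K, T) = 0x19; 0xC5 ⊕ 0x19 = 0xDC.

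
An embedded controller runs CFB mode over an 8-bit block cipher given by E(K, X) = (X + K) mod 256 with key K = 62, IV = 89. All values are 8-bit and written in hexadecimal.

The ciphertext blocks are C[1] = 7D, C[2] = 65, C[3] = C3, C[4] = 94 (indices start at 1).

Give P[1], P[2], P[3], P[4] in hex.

P[1] = 96, P[2] = BA, P[3] = 04, P[4] = B1

CFB decryption: P_i = C_i ⊕ E(K, C_{i−1}), with C_{0} = IV.
P[1]: E(K, 89) = EB; 7D ⊕ EB = 96.
P[2]: E(K, 7D) = DF; 65 ⊕ DF = BA.
P[3]: E(K, 65) = C7; C3 ⊕ C7 = 04.
P[4]: E(K, C3) = 25; 94 ⊕ 25 = B1.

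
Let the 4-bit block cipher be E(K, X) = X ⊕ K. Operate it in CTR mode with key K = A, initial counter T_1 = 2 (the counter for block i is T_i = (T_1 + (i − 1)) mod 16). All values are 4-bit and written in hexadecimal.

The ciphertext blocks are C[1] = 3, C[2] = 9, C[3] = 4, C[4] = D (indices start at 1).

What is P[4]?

P[4] = 2

CTR decryption: S_i = E(K, T_i) where T_i is the counter for block i; P_i = C_i ⊕ S_i.
P[4]: T = 5, S = E(K, T) = F; D ⊕ F = 2.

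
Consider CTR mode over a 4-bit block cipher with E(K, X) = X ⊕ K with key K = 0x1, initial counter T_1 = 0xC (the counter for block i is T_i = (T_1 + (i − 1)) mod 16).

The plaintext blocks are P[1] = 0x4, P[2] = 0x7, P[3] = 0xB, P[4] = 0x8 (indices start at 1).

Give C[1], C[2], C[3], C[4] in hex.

CTR encryption: S_i = E(K, T_i) where T_i is the counter for block i; C_i = P_i ⊕ S_i.
C[1]: T = 0xC, S = E(K, T) = 0xD; 0x4 ⊕ 0xD = 0x9.
C[2]: T = 0xD, S = E(K, T) = 0xC; 0x7 ⊕ 0xC = 0xB.
C[3]: T = 0xE, S = E(K, T) = 0xF; 0xB ⊕ 0xF = 0x4.
C[4]: T = 0xF, S = E(K, T) = 0xE; 0x8 ⊕ 0xE = 0x6.

C[1] = 0x9, C[2] = 0xB, C[3] = 0x4, C[4] = 0x6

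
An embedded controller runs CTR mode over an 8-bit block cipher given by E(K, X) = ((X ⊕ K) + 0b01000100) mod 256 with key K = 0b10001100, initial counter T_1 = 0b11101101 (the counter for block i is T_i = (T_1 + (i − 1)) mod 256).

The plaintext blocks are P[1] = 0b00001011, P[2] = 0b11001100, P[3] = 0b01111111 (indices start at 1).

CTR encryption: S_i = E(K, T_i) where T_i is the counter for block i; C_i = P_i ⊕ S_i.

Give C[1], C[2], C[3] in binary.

C[1] = 0b10101110, C[2] = 0b01101010, C[3] = 0b11011000

C[1]: T = 0b11101101, S = E(K, T) = 0b10100101; 0b00001011 ⊕ 0b10100101 = 0b10101110.
C[2]: T = 0b11101110, S = E(K, T) = 0b10100110; 0b11001100 ⊕ 0b10100110 = 0b01101010.
C[3]: T = 0b11101111, S = E(K, T) = 0b10100111; 0b01111111 ⊕ 0b10100111 = 0b11011000.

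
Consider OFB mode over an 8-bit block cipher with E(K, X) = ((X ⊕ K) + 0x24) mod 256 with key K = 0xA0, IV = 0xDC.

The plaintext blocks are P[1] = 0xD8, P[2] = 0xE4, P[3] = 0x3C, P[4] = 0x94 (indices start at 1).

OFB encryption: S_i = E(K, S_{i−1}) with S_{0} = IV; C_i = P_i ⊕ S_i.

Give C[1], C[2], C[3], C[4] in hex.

C[1]: S = E(K, 0xDC) = 0xA0; 0xD8 ⊕ 0xA0 = 0x78.
C[2]: S = E(K, 0xA0) = 0x24; 0xE4 ⊕ 0x24 = 0xC0.
C[3]: S = E(K, 0x24) = 0xA8; 0x3C ⊕ 0xA8 = 0x94.
C[4]: S = E(K, 0xA8) = 0x2C; 0x94 ⊕ 0x2C = 0xB8.

C[1] = 0x78, C[2] = 0xC0, C[3] = 0x94, C[4] = 0xB8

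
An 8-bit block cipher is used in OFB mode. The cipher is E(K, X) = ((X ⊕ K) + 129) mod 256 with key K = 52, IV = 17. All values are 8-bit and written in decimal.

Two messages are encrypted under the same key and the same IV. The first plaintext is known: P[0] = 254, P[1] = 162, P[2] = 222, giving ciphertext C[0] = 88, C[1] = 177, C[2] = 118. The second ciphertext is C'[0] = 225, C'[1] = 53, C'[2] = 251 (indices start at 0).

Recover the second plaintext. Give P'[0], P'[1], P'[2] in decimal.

P'[0] = 71, P'[1] = 38, P'[2] = 83

In OFB with a reused IV, both messages share the same keystream S_i, so C_i ⊕ C'_i = P_i ⊕ P'_i and thus P'_i = P_i ⊕ C_i ⊕ C'_i.
P'[0]: 254 ⊕ 88 ⊕ 225 = 71.
P'[1]: 162 ⊕ 177 ⊕ 53 = 38.
P'[2]: 222 ⊕ 118 ⊕ 251 = 83.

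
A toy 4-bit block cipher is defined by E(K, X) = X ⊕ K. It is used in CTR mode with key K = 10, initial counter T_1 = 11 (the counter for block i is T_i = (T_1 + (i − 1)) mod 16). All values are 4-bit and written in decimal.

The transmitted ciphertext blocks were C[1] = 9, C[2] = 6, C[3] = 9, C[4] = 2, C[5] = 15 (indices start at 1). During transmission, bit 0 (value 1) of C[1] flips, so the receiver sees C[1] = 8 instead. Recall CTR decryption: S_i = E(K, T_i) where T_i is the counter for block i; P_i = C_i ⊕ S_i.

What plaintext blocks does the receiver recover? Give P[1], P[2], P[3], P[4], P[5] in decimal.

P[1] = 9, P[2] = 0, P[3] = 14, P[4] = 6, P[5] = 10

Only C[1] changed, to 8. In CTR, a change in C_i flips the same bit in P_i only; the keystream is unaffected. Decrypting the received ciphertext:
P[1]: T = 11, S = E(K, T) = 1; 8 ⊕ 1 = 9.
P[2]: T = 12, S = E(K, T) = 6; 6 ⊕ 6 = 0.
P[3]: T = 13, S = E(K, T) = 7; 9 ⊕ 7 = 14.
P[4]: T = 14, S = E(K, T) = 4; 2 ⊕ 4 = 6.
P[5]: T = 15, S = E(K, T) = 5; 15 ⊕ 5 = 10.
Blocks that differ from the original plaintext: P[1].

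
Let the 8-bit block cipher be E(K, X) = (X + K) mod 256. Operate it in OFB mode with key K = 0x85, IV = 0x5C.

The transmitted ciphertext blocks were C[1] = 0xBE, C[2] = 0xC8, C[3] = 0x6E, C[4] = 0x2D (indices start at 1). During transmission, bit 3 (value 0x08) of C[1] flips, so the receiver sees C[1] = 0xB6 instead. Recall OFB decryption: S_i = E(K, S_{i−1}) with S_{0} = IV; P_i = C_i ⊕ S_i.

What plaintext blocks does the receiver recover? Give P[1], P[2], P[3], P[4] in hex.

P[1] = 0x57, P[2] = 0xAE, P[3] = 0x85, P[4] = 0x5D

Only C[1] changed, to 0xB6. In OFB, a change in C_i flips the same bit in P_i only; the keystream is unaffected. Decrypting the received ciphertext:
P[1]: S = E(K, 0x5C) = 0xE1; 0xB6 ⊕ 0xE1 = 0x57.
P[2]: S = E(K, 0xE1) = 0x66; 0xC8 ⊕ 0x66 = 0xAE.
P[3]: S = E(K, 0x66) = 0xEB; 0x6E ⊕ 0xEB = 0x85.
P[4]: S = E(K, 0xEB) = 0x70; 0x2D ⊕ 0x70 = 0x5D.
Blocks that differ from the original plaintext: P[1].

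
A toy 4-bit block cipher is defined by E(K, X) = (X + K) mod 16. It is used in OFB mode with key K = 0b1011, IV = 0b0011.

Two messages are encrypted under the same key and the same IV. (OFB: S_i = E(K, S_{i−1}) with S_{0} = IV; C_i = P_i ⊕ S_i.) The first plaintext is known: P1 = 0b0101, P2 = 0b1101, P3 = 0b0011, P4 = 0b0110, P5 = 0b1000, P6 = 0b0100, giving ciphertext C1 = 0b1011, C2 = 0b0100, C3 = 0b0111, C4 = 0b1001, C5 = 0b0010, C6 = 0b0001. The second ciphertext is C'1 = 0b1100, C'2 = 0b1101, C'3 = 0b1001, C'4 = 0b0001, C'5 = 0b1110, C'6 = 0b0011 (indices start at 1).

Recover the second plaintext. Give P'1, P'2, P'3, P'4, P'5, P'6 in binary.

P'1 = 0b0010, P'2 = 0b0100, P'3 = 0b1101, P'4 = 0b1110, P'5 = 0b0100, P'6 = 0b0110

In OFB with a reused IV, both messages share the same keystream S_i, so C_i ⊕ C'_i = P_i ⊕ P'_i and thus P'_i = P_i ⊕ C_i ⊕ C'_i.
P'1: 0b0101 ⊕ 0b1011 ⊕ 0b1100 = 0b0010.
P'2: 0b1101 ⊕ 0b0100 ⊕ 0b1101 = 0b0100.
P'3: 0b0011 ⊕ 0b0111 ⊕ 0b1001 = 0b1101.
P'4: 0b0110 ⊕ 0b1001 ⊕ 0b0001 = 0b1110.
P'5: 0b1000 ⊕ 0b0010 ⊕ 0b1110 = 0b0100.
P'6: 0b0100 ⊕ 0b0001 ⊕ 0b0011 = 0b0110.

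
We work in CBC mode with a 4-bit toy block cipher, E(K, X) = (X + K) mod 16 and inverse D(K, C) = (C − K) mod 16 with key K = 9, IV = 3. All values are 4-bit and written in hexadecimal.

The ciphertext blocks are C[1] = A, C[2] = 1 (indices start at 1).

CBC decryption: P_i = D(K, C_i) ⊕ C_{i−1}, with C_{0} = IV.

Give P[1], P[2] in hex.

P[1]: D(K, A) = 1; 1 ⊕ 3 = 2.
P[2]: D(K, 1) = 8; 8 ⊕ A = 2.

P[1] = 2, P[2] = 2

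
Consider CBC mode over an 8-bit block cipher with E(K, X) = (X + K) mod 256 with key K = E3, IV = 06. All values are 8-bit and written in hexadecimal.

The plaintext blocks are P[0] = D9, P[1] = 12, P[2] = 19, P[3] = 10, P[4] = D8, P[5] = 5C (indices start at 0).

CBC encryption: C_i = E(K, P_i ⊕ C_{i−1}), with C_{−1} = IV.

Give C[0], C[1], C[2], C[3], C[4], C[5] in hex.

C[0]: P[0] ⊕ 06 = DF; E(K, DF) = C2.
C[1]: P[1] ⊕ C2 = D0; E(K, D0) = B3.
C[2]: P[2] ⊕ B3 = AA; E(K, AA) = 8D.
C[3]: P[3] ⊕ 8D = 9D; E(K, 9D) = 80.
C[4]: P[4] ⊕ 80 = 58; E(K, 58) = 3B.
C[5]: P[5] ⊕ 3B = 67; E(K, 67) = 4A.

C[0] = C2, C[1] = B3, C[2] = 8D, C[3] = 80, C[4] = 3B, C[5] = 4A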